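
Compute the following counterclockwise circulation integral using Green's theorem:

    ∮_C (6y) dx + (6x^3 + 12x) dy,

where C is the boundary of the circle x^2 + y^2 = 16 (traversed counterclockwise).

Green's theorem converts the closed line integral into a double integral over the enclosed region D:

    ∮_C P dx + Q dy = ∬_D (∂Q/∂x - ∂P/∂y) dA.

Here P = 6y, Q = 6x^3 + 12x, so

    ∂Q/∂x = 18x^2 + 12,    ∂P/∂y = 6,
    ∂Q/∂x - ∂P/∂y = 18x^2 + 6.

D is the region x^2 + y^2 ≤ 16. Evaluating the double integral:

In polar coordinates (x = r cos θ, y = r sin θ, dA = r dr dθ) the integrand becomes 18r^2cos(θ)^2 + 6, so

    ∬_D (18x^2 + 6) dA = ∫_0^{2π} ∫_0^{4} (18r^2cos(θ)^2 + 6) · r dr dθ.

Inner (r from 0 to 4): 1152cos(θ)^2 + 48.
Outer (θ from 0 to 2π): 1248π.

Therefore ∮_C P dx + Q dy = 1248π.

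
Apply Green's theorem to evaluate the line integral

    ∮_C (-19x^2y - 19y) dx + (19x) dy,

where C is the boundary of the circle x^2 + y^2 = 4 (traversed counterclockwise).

Green's theorem converts the closed line integral into a double integral over the enclosed region D:

    ∮_C P dx + Q dy = ∬_D (∂Q/∂x - ∂P/∂y) dA.

Here P = -19x^2y - 19y, Q = 19x, so

    ∂Q/∂x = 19,    ∂P/∂y = -19x^2 - 19,
    ∂Q/∂x - ∂P/∂y = 19x^2 + 38.

D is the region x^2 + y^2 ≤ 4. Evaluating the double integral:

In polar coordinates (x = r cos θ, y = r sin θ, dA = r dr dθ) the integrand becomes 19r^2cos(θ)^2 + 38, so

    ∬_D (19x^2 + 38) dA = ∫_0^{2π} ∫_0^{2} (19r^2cos(θ)^2 + 38) · r dr dθ.

Inner (r from 0 to 2): 76cos(θ)^2 + 76.
Outer (θ from 0 to 2π): 228π.

Therefore ∮_C P dx + Q dy = 228π.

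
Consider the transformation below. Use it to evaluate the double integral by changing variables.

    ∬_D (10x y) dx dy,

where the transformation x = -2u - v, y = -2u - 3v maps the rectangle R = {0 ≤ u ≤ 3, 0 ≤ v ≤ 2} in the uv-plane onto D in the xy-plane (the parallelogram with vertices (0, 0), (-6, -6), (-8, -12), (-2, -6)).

Compute the Jacobian determinant of (x, y) with respect to (u, v):

    ∂(x,y)/∂(u,v) = | -2  -1 | = (-2)(-3) - (-1)(-2) = 4.
                   | -2  -3 |

Its absolute value is |J| = 4 (the area scaling factor).

Substituting x = -2u - v, y = -2u - 3v into the integrand,

    10x y → 40u^2 + 80u v + 30v^2,

so the integral becomes

    ∬_R (40u^2 + 80u v + 30v^2) · |J| du dv = ∫_0^3 ∫_0^2 (160u^2 + 320u v + 120v^2) dv du.

Inner (v): 320u^2 + 640u + 320.
Outer (u): 6720.

Therefore ∬_D (10x y) dx dy = 6720.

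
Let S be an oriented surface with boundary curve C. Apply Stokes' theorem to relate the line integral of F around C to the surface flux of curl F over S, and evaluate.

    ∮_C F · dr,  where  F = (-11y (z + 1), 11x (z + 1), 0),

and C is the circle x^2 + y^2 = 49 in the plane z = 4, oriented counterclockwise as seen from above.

Let S be the flat disk x^2 + y^2 ≤ 49 in the plane z = 4, with upward unit normal n̂ = ẑ. By Stokes' theorem,

    ∮_C F · dr = ∬_S (∇ × F) · n̂ dS = ∬_D (curl F)_z dA,

where D is the disk x^2 + y^2 ≤ 49.

Compute the curl of F = (-11y (z + 1), 11x (z + 1), 0):
    (∇ × F)_x = ∂F_z/∂y - ∂F_y/∂z = -11x,
    (∇ × F)_y = ∂F_x/∂z - ∂F_z/∂x = -11y,
    (∇ × F)_z = ∂F_y/∂x - ∂F_x/∂y = 22z + 22.

On z = 4, (curl F)_z = 110.

Convert to polar (x = r cos θ, y = r sin θ, dA = r dr dθ); the integrand becomes 110, so

    ∬_D (curl F)_z dA = ∫_0^{2π} ∫_0^{7} (110) · r dr dθ.

Inner (r from 0 to 7): 2695.
Outer (θ from 0 to 2π): 5390π.

Therefore ∮_C F · dr = 5390π.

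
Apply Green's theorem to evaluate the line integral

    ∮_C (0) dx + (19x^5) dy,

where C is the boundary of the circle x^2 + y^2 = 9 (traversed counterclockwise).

Green's theorem converts the closed line integral into a double integral over the enclosed region D:

    ∮_C P dx + Q dy = ∬_D (∂Q/∂x - ∂P/∂y) dA.

Here P = 0, Q = 19x^5, so

    ∂Q/∂x = 95x^4,    ∂P/∂y = 0,
    ∂Q/∂x - ∂P/∂y = 95x^4.

D is the region x^2 + y^2 ≤ 9. Evaluating the double integral:

In polar coordinates (x = r cos θ, y = r sin θ, dA = r dr dθ) the integrand becomes 95r^4cos(θ)^4, so

    ∬_D (95x^4) dA = ∫_0^{2π} ∫_0^{3} (95r^4cos(θ)^4) · r dr dθ.

Inner (r from 0 to 3): 23085cos(θ)^4/2.
Outer (θ from 0 to 2π): 69255π/8.

Therefore ∮_C P dx + Q dy = 69255π/8.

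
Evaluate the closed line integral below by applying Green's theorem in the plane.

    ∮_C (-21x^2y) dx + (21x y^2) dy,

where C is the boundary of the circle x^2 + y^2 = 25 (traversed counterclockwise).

Green's theorem converts the closed line integral into a double integral over the enclosed region D:

    ∮_C P dx + Q dy = ∬_D (∂Q/∂x - ∂P/∂y) dA.

Here P = -21x^2y, Q = 21x y^2, so

    ∂Q/∂x = 21y^2,    ∂P/∂y = -21x^2,
    ∂Q/∂x - ∂P/∂y = 21x^2 + 21y^2.

D is the region x^2 + y^2 ≤ 25. Evaluating the double integral:

In polar coordinates (x = r cos θ, y = r sin θ, dA = r dr dθ) the integrand becomes 21r^2, so

    ∬_D (21x^2 + 21y^2) dA = ∫_0^{2π} ∫_0^{5} (21r^2) · r dr dθ.

Inner (r from 0 to 5): 13125/4.
Outer (θ from 0 to 2π): 13125π/2.

Therefore ∮_C P dx + Q dy = 13125π/2.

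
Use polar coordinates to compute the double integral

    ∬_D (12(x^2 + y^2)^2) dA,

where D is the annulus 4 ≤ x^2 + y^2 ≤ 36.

The region D is 2 ≤ r ≤ 6, 0 ≤ θ ≤ 2π in polar coordinates, where x = r cos(θ), y = r sin(θ), and dA = r dr dθ.

Under the substitution, the integrand becomes 12r^4, so

    ∬_D (12(x^2 + y^2)^2) dA = ∫_{0}^{2π} ∫_{2}^{6} (12r^4) · r dr dθ.

Inner integral (in r): ∫_{2}^{6} (12r^4) · r dr = 93184.

Outer integral (in θ): ∫_{0}^{2π} (93184) dθ = 186368π.

Therefore ∬_D (12(x^2 + y^2)^2) dA = 186368π.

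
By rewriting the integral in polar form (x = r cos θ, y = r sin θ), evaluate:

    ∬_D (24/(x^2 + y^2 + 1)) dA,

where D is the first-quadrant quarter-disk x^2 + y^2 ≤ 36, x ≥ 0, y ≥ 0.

The region D is 0 ≤ r ≤ 6, 0 ≤ θ ≤ π/2 in polar coordinates, where x = r cos(θ), y = r sin(θ), and dA = r dr dθ.

Under the substitution, the integrand becomes 24/(r^2 + 1), so

    ∬_D (24/(x^2 + y^2 + 1)) dA = ∫_{0}^{π/2} ∫_{0}^{6} (24/(r^2 + 1)) · r dr dθ.

Inner integral (in r): ∫_{0}^{6} (24/(r^2 + 1)) · r dr = log(6582952005840035281).

Outer integral (in θ): ∫_{0}^{π/2} (log(6582952005840035281)) dθ = 6π log(37).

Therefore ∬_D (24/(x^2 + y^2 + 1)) dA = 6π log(37).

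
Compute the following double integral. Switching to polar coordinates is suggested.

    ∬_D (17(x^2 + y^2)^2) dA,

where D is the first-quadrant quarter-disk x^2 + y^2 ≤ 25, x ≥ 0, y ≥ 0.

The region D is 0 ≤ r ≤ 5, 0 ≤ θ ≤ π/2 in polar coordinates, where x = r cos(θ), y = r sin(θ), and dA = r dr dθ.

Under the substitution, the integrand becomes 17r^4, so

    ∬_D (17(x^2 + y^2)^2) dA = ∫_{0}^{π/2} ∫_{0}^{5} (17r^4) · r dr dθ.

Inner integral (in r): ∫_{0}^{5} (17r^4) · r dr = 265625/6.

Outer integral (in θ): ∫_{0}^{π/2} (265625/6) dθ = 265625π/12.

Therefore ∬_D (17(x^2 + y^2)^2) dA = 265625π/12.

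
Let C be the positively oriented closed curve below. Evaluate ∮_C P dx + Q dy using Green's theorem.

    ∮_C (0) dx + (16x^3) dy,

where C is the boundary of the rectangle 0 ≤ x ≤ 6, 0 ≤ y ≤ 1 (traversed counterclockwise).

Green's theorem converts the closed line integral into a double integral over the enclosed region D:

    ∮_C P dx + Q dy = ∬_D (∂Q/∂x - ∂P/∂y) dA.

Here P = 0, Q = 16x^3, so

    ∂Q/∂x = 48x^2,    ∂P/∂y = 0,
    ∂Q/∂x - ∂P/∂y = 48x^2.

D is the region 0 ≤ x ≤ 6, 0 ≤ y ≤ 1. Evaluating the double integral:

    ∬_D (48x^2) dA = ∫_0^{6} ∫_0^{1} (48x^2) dy dx.

Inner (y from 0 to 1): 48x^2.
Outer (x from 0 to 6): 3456.

Therefore ∮_C P dx + Q dy = 3456.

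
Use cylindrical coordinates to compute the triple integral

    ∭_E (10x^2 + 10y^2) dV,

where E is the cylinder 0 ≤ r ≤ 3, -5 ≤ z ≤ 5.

In cylindrical coordinates, x = r cos(θ), y = r sin(θ), z = z, and dV = r dr dθ dz.

The integrand becomes 10r^2, so

    ∭_E (10x^2 + 10y^2) dV = ∫_{0}^{2π} ∫_{0}^{3} ∫_{-5}^{5} (10r^2) · r dz dr dθ.

Inner (z): 100r^3.
Middle (r from 0 to 3): 2025.
Outer (θ): 4050π.

Therefore the triple integral equals 4050π.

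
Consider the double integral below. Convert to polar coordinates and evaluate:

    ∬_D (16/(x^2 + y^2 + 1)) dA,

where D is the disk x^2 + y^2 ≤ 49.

The region D is 0 ≤ r ≤ 7, 0 ≤ θ ≤ 2π in polar coordinates, where x = r cos(θ), y = r sin(θ), and dA = r dr dθ.

Under the substitution, the integrand becomes 16/(r^2 + 1), so

    ∬_D (16/(x^2 + y^2 + 1)) dA = ∫_{0}^{2π} ∫_{0}^{7} (16/(r^2 + 1)) · r dr dθ.

Inner integral (in r): ∫_{0}^{7} (16/(r^2 + 1)) · r dr = log(39062500000000).

Outer integral (in θ): ∫_{0}^{2π} (log(39062500000000)) dθ = 16π log(50).

Therefore ∬_D (16/(x^2 + y^2 + 1)) dA = 16π log(50).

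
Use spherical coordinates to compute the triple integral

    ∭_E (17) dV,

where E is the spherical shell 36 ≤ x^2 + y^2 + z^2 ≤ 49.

In spherical coordinates, x = ρ sin(φ) cos(θ), y = ρ sin(φ) sin(θ), z = ρ cos(φ), and dV = ρ^2 sin(φ) dρ dφ dθ.

The integrand becomes 17, so

    ∭_E (17) dV = ∫_{0}^{2π} ∫_{0}^{π} ∫_{6}^{7} (17) · ρ^2 sin(φ) dρ dφ dθ.

Inner (ρ): 2159sin(φ)/3.
Middle (φ): 4318/3.
Outer (θ): 8636π/3.

Therefore the triple integral equals 8636π/3.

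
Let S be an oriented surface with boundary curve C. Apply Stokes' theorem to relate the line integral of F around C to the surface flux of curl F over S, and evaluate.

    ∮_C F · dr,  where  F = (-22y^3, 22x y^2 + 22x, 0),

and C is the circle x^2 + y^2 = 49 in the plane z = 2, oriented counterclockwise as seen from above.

Let S be the flat disk x^2 + y^2 ≤ 49 in the plane z = 2, with upward unit normal n̂ = ẑ. By Stokes' theorem,

    ∮_C F · dr = ∬_S (∇ × F) · n̂ dS = ∬_D (curl F)_z dA,

where D is the disk x^2 + y^2 ≤ 49.

Compute the curl of F = (-22y^3, 22x y^2 + 22x, 0):
    (∇ × F)_x = ∂F_z/∂y - ∂F_y/∂z = 0,
    (∇ × F)_y = ∂F_x/∂z - ∂F_z/∂x = 0,
    (∇ × F)_z = ∂F_y/∂x - ∂F_x/∂y = 88y^2 + 22.

On z = 2, (curl F)_z = 88y^2 + 22.

Convert to polar (x = r cos θ, y = r sin θ, dA = r dr dθ); the integrand becomes 88r^2sin(θ)^2 + 22, so

    ∬_D (curl F)_z dA = ∫_0^{2π} ∫_0^{7} (88r^2sin(θ)^2 + 22) · r dr dθ.

Inner (r from 0 to 7): 52822sin(θ)^2 + 539.
Outer (θ from 0 to 2π): 53900π.

Therefore ∮_C F · dr = 53900π.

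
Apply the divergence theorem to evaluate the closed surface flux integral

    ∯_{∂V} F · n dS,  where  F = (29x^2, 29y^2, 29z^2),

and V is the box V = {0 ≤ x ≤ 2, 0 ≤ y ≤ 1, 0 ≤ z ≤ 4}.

By the divergence theorem,

    ∯_{∂V} F · n dS = ∭_V (∇ · F) dV.

Compute the divergence:
    ∇ · F = ∂F_x/∂x + ∂F_y/∂y + ∂F_z/∂z = 58x + 58y + 58z.

V is a rectangular box, so dV = dx dy dz with 0 ≤ x ≤ 2, 0 ≤ y ≤ 1, 0 ≤ z ≤ 4.

Integrate (58x + 58y + 58z) over V as an iterated integral:

    ∭_V (∇·F) dV = ∫_0^{2} ∫_0^{1} ∫_0^{4} (58x + 58y + 58z) dz dy dx.

Inner (z from 0 to 4): 232x + 232y + 464.
Middle (y from 0 to 1): 232x + 580.
Outer (x from 0 to 2): 1624.

Therefore ∯_{∂V} F · n dS = 1624.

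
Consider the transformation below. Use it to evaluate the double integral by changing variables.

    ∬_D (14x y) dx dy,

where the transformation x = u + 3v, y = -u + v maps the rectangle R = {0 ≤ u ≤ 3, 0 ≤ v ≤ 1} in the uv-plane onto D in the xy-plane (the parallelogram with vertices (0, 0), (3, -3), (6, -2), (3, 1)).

Compute the Jacobian determinant of (x, y) with respect to (u, v):

    ∂(x,y)/∂(u,v) = | 1  3 | = (1)(1) - (3)(-1) = 4.
                   | -1  1 |

Its absolute value is |J| = 4 (the area scaling factor).

Substituting x = u + 3v, y = -u + v into the integrand,

    14x y → -14u^2 - 28u v + 42v^2,

so the integral becomes

    ∬_R (-14u^2 - 28u v + 42v^2) · |J| du dv = ∫_0^3 ∫_0^1 (-56u^2 - 112u v + 168v^2) dv du.

Inner (v): -56u^2 - 56u + 56.
Outer (u): -588.

Therefore ∬_D (14x y) dx dy = -588.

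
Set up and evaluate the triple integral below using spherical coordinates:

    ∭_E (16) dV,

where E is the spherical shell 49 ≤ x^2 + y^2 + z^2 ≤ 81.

In spherical coordinates, x = ρ sin(φ) cos(θ), y = ρ sin(φ) sin(θ), z = ρ cos(φ), and dV = ρ^2 sin(φ) dρ dφ dθ.

The integrand becomes 16, so

    ∭_E (16) dV = ∫_{0}^{2π} ∫_{0}^{π} ∫_{7}^{9} (16) · ρ^2 sin(φ) dρ dφ dθ.

Inner (ρ): 6176sin(φ)/3.
Middle (φ): 12352/3.
Outer (θ): 24704π/3.

Therefore the triple integral equals 24704π/3.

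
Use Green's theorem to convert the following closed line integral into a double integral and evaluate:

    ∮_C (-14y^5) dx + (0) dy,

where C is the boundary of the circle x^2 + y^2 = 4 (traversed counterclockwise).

Green's theorem converts the closed line integral into a double integral over the enclosed region D:

    ∮_C P dx + Q dy = ∬_D (∂Q/∂x - ∂P/∂y) dA.

Here P = -14y^5, Q = 0, so

    ∂Q/∂x = 0,    ∂P/∂y = -70y^4,
    ∂Q/∂x - ∂P/∂y = 70y^4.

D is the region x^2 + y^2 ≤ 4. Evaluating the double integral:

In polar coordinates (x = r cos θ, y = r sin θ, dA = r dr dθ) the integrand becomes 70r^4sin(θ)^4, so

    ∬_D (70y^4) dA = ∫_0^{2π} ∫_0^{2} (70r^4sin(θ)^4) · r dr dθ.

Inner (r from 0 to 2): 2240sin(θ)^4/3.
Outer (θ from 0 to 2π): 560π.

Therefore ∮_C P dx + Q dy = 560π.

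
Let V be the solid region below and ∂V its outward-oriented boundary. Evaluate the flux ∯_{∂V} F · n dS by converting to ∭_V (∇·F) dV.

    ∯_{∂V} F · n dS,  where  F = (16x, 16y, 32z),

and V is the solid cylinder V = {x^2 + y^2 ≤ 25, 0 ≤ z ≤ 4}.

By the divergence theorem,

    ∯_{∂V} F · n dS = ∭_V (∇ · F) dV.

Compute the divergence:
    ∇ · F = ∂F_x/∂x + ∂F_y/∂y + ∂F_z/∂z = 16 + 16 + 32 = 64.

In cylindrical coordinates, x = r cos(θ), y = r sin(θ), z = z, dV = r dr dθ dz, with 0 ≤ r ≤ 5, 0 ≤ θ ≤ 2π, 0 ≤ z ≤ 4.

The integrand, after substitution and multiplying by the volume element, becomes (64) · r, so

    ∭_V (∇·F) dV = ∫_0^{2π} ∫_0^{5} ∫_0^{4} (64) · r dz dr dθ.

Inner (z from 0 to 4): 256r.
Middle (r from 0 to 5): 3200.
Outer (θ from 0 to 2π): 6400π.

Therefore ∯_{∂V} F · n dS = 6400π.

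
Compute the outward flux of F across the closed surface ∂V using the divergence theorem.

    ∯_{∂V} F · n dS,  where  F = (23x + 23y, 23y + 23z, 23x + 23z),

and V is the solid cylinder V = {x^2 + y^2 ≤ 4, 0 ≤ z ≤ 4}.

By the divergence theorem,

    ∯_{∂V} F · n dS = ∭_V (∇ · F) dV.

Compute the divergence:
    ∇ · F = ∂F_x/∂x + ∂F_y/∂y + ∂F_z/∂z = 23 + 23 + 23 = 69.

In cylindrical coordinates, x = r cos(θ), y = r sin(θ), z = z, dV = r dr dθ dz, with 0 ≤ r ≤ 2, 0 ≤ θ ≤ 2π, 0 ≤ z ≤ 4.

The integrand, after substitution and multiplying by the volume element, becomes (69) · r, so

    ∭_V (∇·F) dV = ∫_0^{2π} ∫_0^{2} ∫_0^{4} (69) · r dz dr dθ.

Inner (z from 0 to 4): 276r.
Middle (r from 0 to 2): 552.
Outer (θ from 0 to 2π): 1104π.

Therefore ∯_{∂V} F · n dS = 1104π.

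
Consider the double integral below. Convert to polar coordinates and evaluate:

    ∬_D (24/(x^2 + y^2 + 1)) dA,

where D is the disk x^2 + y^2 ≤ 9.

The region D is 0 ≤ r ≤ 3, 0 ≤ θ ≤ 2π in polar coordinates, where x = r cos(θ), y = r sin(θ), and dA = r dr dθ.

Under the substitution, the integrand becomes 24/(r^2 + 1), so

    ∬_D (24/(x^2 + y^2 + 1)) dA = ∫_{0}^{2π} ∫_{0}^{3} (24/(r^2 + 1)) · r dr dθ.

Inner integral (in r): ∫_{0}^{3} (24/(r^2 + 1)) · r dr = log(1000000000000).

Outer integral (in θ): ∫_{0}^{2π} (log(1000000000000)) dθ = 24π log(10).

Therefore ∬_D (24/(x^2 + y^2 + 1)) dA = 24π log(10).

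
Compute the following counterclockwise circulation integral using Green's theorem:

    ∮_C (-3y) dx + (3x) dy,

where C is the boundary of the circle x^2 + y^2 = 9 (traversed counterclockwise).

Green's theorem converts the closed line integral into a double integral over the enclosed region D:

    ∮_C P dx + Q dy = ∬_D (∂Q/∂x - ∂P/∂y) dA.

Here P = -3y, Q = 3x, so

    ∂Q/∂x = 3,    ∂P/∂y = -3,
    ∂Q/∂x - ∂P/∂y = 6.

D is the region x^2 + y^2 ≤ 9. Evaluating the double integral:

In polar coordinates (x = r cos θ, y = r sin θ, dA = r dr dθ) the integrand becomes 6, so

    ∬_D (6) dA = ∫_0^{2π} ∫_0^{3} (6) · r dr dθ.

Inner (r from 0 to 3): 27.
Outer (θ from 0 to 2π): 54π.

Therefore ∮_C P dx + Q dy = 54π.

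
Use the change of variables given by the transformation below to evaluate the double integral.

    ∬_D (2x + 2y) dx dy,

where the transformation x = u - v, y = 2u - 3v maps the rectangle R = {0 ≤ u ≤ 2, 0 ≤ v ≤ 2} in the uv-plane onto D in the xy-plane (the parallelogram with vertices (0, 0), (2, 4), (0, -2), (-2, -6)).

Compute the Jacobian determinant of (x, y) with respect to (u, v):

    ∂(x,y)/∂(u,v) = | 1  -1 | = (1)(-3) - (-1)(2) = -1.
                   | 2  -3 |

Its absolute value is |J| = 1 (the area scaling factor).

Substituting x = u - v, y = 2u - 3v into the integrand,

    2x + 2y → 6u - 8v,

so the integral becomes

    ∬_R (6u - 8v) · |J| du dv = ∫_0^2 ∫_0^2 (6u - 8v) dv du.

Inner (v): 12u - 16.
Outer (u): -8.

Therefore ∬_D (2x + 2y) dx dy = -8.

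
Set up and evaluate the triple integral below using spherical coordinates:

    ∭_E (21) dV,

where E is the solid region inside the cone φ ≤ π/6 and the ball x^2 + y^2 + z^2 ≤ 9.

In spherical coordinates, x = ρ sin(φ) cos(θ), y = ρ sin(φ) sin(θ), z = ρ cos(φ), and dV = ρ^2 sin(φ) dρ dφ dθ.

The integrand becomes 21, so

    ∭_E (21) dV = ∫_{0}^{2π} ∫_{0}^{π/6} ∫_{0}^{3} (21) · ρ^2 sin(φ) dρ dφ dθ.

Inner (ρ): 189sin(φ).
Middle (φ): 189 - 189sqrt(3)/2.
Outer (θ): 189π (2 - sqrt(3)).

Therefore the triple integral equals 189π (2 - sqrt(3)).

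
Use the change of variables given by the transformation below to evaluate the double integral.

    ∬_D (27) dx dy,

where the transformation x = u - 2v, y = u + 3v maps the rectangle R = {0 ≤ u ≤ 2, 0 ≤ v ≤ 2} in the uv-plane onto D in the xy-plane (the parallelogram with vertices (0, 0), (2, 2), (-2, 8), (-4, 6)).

Compute the Jacobian determinant of (x, y) with respect to (u, v):

    ∂(x,y)/∂(u,v) = | 1  -2 | = (1)(3) - (-2)(1) = 5.
                   | 1  3 |

Its absolute value is |J| = 5 (the area scaling factor).

Substituting x = u - 2v, y = u + 3v into the integrand,

    27 → 27,

so the integral becomes

    ∬_R (27) · |J| du dv = ∫_0^2 ∫_0^2 (135) dv du.

Inner (v): 270.
Outer (u): 540.

Therefore ∬_D (27) dx dy = 540.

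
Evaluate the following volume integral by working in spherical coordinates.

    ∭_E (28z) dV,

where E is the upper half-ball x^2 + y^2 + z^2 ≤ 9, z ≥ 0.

In spherical coordinates, x = ρ sin(φ) cos(θ), y = ρ sin(φ) sin(θ), z = ρ cos(φ), and dV = ρ^2 sin(φ) dρ dφ dθ.

The integrand becomes 28ρ cos(φ), so

    ∭_E (28z) dV = ∫_{0}^{2π} ∫_{0}^{π/2} ∫_{0}^{3} (28ρ cos(φ)) · ρ^2 sin(φ) dρ dφ dθ.

Inner (ρ): 567sin(2φ)/2.
Middle (φ): 567/2.
Outer (θ): 567π.

Therefore the triple integral equals 567π.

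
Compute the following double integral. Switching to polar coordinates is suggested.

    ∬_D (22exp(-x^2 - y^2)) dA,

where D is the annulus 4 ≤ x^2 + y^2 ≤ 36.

The region D is 2 ≤ r ≤ 6, 0 ≤ θ ≤ 2π in polar coordinates, where x = r cos(θ), y = r sin(θ), and dA = r dr dθ.

Under the substitution, the integrand becomes 22exp(-r^2), so

    ∬_D (22exp(-x^2 - y^2)) dA = ∫_{0}^{2π} ∫_{2}^{6} (22exp(-r^2)) · r dr dθ.

Inner integral (in r): ∫_{2}^{6} (22exp(-r^2)) · r dr = -(11 - 11exp(32))exp(-36).

Outer integral (in θ): ∫_{0}^{2π} (-(11 - 11exp(32))exp(-36)) dθ = -22π (1 - exp(32))exp(-36).

Therefore ∬_D (22exp(-x^2 - y^2)) dA = -22π (1 - exp(32))exp(-36).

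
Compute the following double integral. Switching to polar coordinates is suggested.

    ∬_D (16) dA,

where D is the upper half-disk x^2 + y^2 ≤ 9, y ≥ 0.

The region D is 0 ≤ r ≤ 3, 0 ≤ θ ≤ π in polar coordinates, where x = r cos(θ), y = r sin(θ), and dA = r dr dθ.

Under the substitution, the integrand becomes 16, so

    ∬_D (16) dA = ∫_{0}^{π} ∫_{0}^{3} (16) · r dr dθ.

Inner integral (in r): ∫_{0}^{3} (16) · r dr = 72.

Outer integral (in θ): ∫_{0}^{π} (72) dθ = 72π.

Therefore ∬_D (16) dA = 72π.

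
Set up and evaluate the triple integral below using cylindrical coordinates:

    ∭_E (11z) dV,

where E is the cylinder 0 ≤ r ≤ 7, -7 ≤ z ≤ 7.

In cylindrical coordinates, x = r cos(θ), y = r sin(θ), z = z, and dV = r dr dθ dz.

The integrand becomes 11z, so

    ∭_E (11z) dV = ∫_{0}^{2π} ∫_{0}^{7} ∫_{-7}^{7} (11z) · r dz dr dθ.

Inner (z): 0.
Middle (r from 0 to 7): 0.
Outer (θ): 0.

Therefore the triple integral equals 0.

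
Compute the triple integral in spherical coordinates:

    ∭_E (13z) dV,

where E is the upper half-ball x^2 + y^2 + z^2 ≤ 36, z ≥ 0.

In spherical coordinates, x = ρ sin(φ) cos(θ), y = ρ sin(φ) sin(θ), z = ρ cos(φ), and dV = ρ^2 sin(φ) dρ dφ dθ.

The integrand becomes 13ρ cos(φ), so

    ∭_E (13z) dV = ∫_{0}^{2π} ∫_{0}^{π/2} ∫_{0}^{6} (13ρ cos(φ)) · ρ^2 sin(φ) dρ dφ dθ.

Inner (ρ): 2106sin(2φ).
Middle (φ): 2106.
Outer (θ): 4212π.

Therefore the triple integral equals 4212π.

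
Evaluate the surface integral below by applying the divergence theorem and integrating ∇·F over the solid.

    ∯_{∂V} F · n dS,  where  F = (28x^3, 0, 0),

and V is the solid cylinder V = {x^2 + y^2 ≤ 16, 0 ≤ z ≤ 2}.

By the divergence theorem,

    ∯_{∂V} F · n dS = ∭_V (∇ · F) dV.

Compute the divergence:
    ∇ · F = ∂F_x/∂x + ∂F_y/∂y + ∂F_z/∂z = 84x^2 + 0 + 0 = 84x^2.

In cylindrical coordinates, x = r cos(θ), y = r sin(θ), z = z, dV = r dr dθ dz, with 0 ≤ r ≤ 4, 0 ≤ θ ≤ 2π, 0 ≤ z ≤ 2.

The integrand, after substitution and multiplying by the volume element, becomes (84r^2cos(θ)^2) · r, so

    ∭_V (∇·F) dV = ∫_0^{2π} ∫_0^{4} ∫_0^{2} (84r^2cos(θ)^2) · r dz dr dθ.

Inner (z from 0 to 2): 168r^3cos(θ)^2.
Middle (r from 0 to 4): 10752cos(θ)^2.
Outer (θ from 0 to 2π): 10752π.

Therefore ∯_{∂V} F · n dS = 10752π.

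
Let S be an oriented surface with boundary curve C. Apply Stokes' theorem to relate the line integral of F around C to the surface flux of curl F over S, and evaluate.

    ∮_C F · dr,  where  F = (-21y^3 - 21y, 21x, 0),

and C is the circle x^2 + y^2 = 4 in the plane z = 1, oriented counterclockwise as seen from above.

Let S be the flat disk x^2 + y^2 ≤ 4 in the plane z = 1, with upward unit normal n̂ = ẑ. By Stokes' theorem,

    ∮_C F · dr = ∬_S (∇ × F) · n̂ dS = ∬_D (curl F)_z dA,

where D is the disk x^2 + y^2 ≤ 4.

Compute the curl of F = (-21y^3 - 21y, 21x, 0):
    (∇ × F)_x = ∂F_z/∂y - ∂F_y/∂z = 0,
    (∇ × F)_y = ∂F_x/∂z - ∂F_z/∂x = 0,
    (∇ × F)_z = ∂F_y/∂x - ∂F_x/∂y = 63y^2 + 42.

On z = 1, (curl F)_z = 63y^2 + 42.

Convert to polar (x = r cos θ, y = r sin θ, dA = r dr dθ); the integrand becomes 63r^2sin(θ)^2 + 42, so

    ∬_D (curl F)_z dA = ∫_0^{2π} ∫_0^{2} (63r^2sin(θ)^2 + 42) · r dr dθ.

Inner (r from 0 to 2): 252sin(θ)^2 + 84.
Outer (θ from 0 to 2π): 420π.

Therefore ∮_C F · dr = 420π.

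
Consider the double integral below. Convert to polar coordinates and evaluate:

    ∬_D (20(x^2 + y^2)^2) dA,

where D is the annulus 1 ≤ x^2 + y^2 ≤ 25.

The region D is 1 ≤ r ≤ 5, 0 ≤ θ ≤ 2π in polar coordinates, where x = r cos(θ), y = r sin(θ), and dA = r dr dθ.

Under the substitution, the integrand becomes 20r^4, so

    ∬_D (20(x^2 + y^2)^2) dA = ∫_{0}^{2π} ∫_{1}^{5} (20r^4) · r dr dθ.

Inner integral (in r): ∫_{1}^{5} (20r^4) · r dr = 52080.

Outer integral (in θ): ∫_{0}^{2π} (52080) dθ = 104160π.

Therefore ∬_D (20(x^2 + y^2)^2) dA = 104160π.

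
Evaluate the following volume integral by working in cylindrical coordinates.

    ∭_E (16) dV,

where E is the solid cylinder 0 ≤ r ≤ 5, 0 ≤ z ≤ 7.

In cylindrical coordinates, x = r cos(θ), y = r sin(θ), z = z, and dV = r dr dθ dz.

The integrand becomes 16, so

    ∭_E (16) dV = ∫_{0}^{2π} ∫_{0}^{5} ∫_{0}^{7} (16) · r dz dr dθ.

Inner (z): 112r.
Middle (r from 0 to 5): 1400.
Outer (θ): 2800π.

Therefore the triple integral equals 2800π.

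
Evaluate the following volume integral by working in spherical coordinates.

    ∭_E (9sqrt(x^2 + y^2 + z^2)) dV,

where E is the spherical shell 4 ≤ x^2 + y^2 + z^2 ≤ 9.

In spherical coordinates, x = ρ sin(φ) cos(θ), y = ρ sin(φ) sin(θ), z = ρ cos(φ), and dV = ρ^2 sin(φ) dρ dφ dθ.

The integrand becomes 9ρ, so

    ∭_E (9sqrt(x^2 + y^2 + z^2)) dV = ∫_{0}^{2π} ∫_{0}^{π} ∫_{2}^{3} (9ρ) · ρ^2 sin(φ) dρ dφ dθ.

Inner (ρ): 585sin(φ)/4.
Middle (φ): 585/2.
Outer (θ): 585π.

Therefore the triple integral equals 585π.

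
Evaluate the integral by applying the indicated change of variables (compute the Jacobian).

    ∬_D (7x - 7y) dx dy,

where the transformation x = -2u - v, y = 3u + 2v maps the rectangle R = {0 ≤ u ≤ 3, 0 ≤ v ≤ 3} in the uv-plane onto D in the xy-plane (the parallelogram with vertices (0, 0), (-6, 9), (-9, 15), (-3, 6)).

Compute the Jacobian determinant of (x, y) with respect to (u, v):

    ∂(x,y)/∂(u,v) = | -2  -1 | = (-2)(2) - (-1)(3) = -1.
                   | 3  2 |

Its absolute value is |J| = 1 (the area scaling factor).

Substituting x = -2u - v, y = 3u + 2v into the integrand,

    7x - 7y → -35u - 21v,

so the integral becomes

    ∬_R (-35u - 21v) · |J| du dv = ∫_0^3 ∫_0^3 (-35u - 21v) dv du.

Inner (v): -105u - 189/2.
Outer (u): -756.

Therefore ∬_D (7x - 7y) dx dy = -756.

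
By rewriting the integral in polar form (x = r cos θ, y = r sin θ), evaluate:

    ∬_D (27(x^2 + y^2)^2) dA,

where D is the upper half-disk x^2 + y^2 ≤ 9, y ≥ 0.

The region D is 0 ≤ r ≤ 3, 0 ≤ θ ≤ π in polar coordinates, where x = r cos(θ), y = r sin(θ), and dA = r dr dθ.

Under the substitution, the integrand becomes 27r^4, so

    ∬_D (27(x^2 + y^2)^2) dA = ∫_{0}^{π} ∫_{0}^{3} (27r^4) · r dr dθ.

Inner integral (in r): ∫_{0}^{3} (27r^4) · r dr = 6561/2.

Outer integral (in θ): ∫_{0}^{π} (6561/2) dθ = 6561π/2.

Therefore ∬_D (27(x^2 + y^2)^2) dA = 6561π/2.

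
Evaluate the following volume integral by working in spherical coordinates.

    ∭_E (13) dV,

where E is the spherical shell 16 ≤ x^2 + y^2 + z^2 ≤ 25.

In spherical coordinates, x = ρ sin(φ) cos(θ), y = ρ sin(φ) sin(θ), z = ρ cos(φ), and dV = ρ^2 sin(φ) dρ dφ dθ.

The integrand becomes 13, so

    ∭_E (13) dV = ∫_{0}^{2π} ∫_{0}^{π} ∫_{4}^{5} (13) · ρ^2 sin(φ) dρ dφ dθ.

Inner (ρ): 793sin(φ)/3.
Middle (φ): 1586/3.
Outer (θ): 3172π/3.

Therefore the triple integral equals 3172π/3.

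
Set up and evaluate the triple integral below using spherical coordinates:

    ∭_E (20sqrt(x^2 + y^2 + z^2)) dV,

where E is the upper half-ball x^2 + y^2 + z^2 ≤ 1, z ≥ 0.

In spherical coordinates, x = ρ sin(φ) cos(θ), y = ρ sin(φ) sin(θ), z = ρ cos(φ), and dV = ρ^2 sin(φ) dρ dφ dθ.

The integrand becomes 20ρ, so

    ∭_E (20sqrt(x^2 + y^2 + z^2)) dV = ∫_{0}^{2π} ∫_{0}^{π/2} ∫_{0}^{1} (20ρ) · ρ^2 sin(φ) dρ dφ dθ.

Inner (ρ): 5sin(φ).
Middle (φ): 5.
Outer (θ): 10π.

Therefore the triple integral equals 10π.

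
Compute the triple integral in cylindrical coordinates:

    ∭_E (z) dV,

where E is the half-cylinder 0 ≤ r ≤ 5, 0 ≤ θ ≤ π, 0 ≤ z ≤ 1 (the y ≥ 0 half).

In cylindrical coordinates, x = r cos(θ), y = r sin(θ), z = z, and dV = r dr dθ dz.

The integrand becomes z, so

    ∭_E (z) dV = ∫_{0}^{π} ∫_{0}^{5} ∫_{0}^{1} (z) · r dz dr dθ.

Inner (z): r/2.
Middle (r from 0 to 5): 25/4.
Outer (θ): 25π/4.

Therefore the triple integral equals 25π/4.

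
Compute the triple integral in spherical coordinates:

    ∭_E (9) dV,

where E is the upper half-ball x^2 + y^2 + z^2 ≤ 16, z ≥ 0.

In spherical coordinates, x = ρ sin(φ) cos(θ), y = ρ sin(φ) sin(θ), z = ρ cos(φ), and dV = ρ^2 sin(φ) dρ dφ dθ.

The integrand becomes 9, so

    ∭_E (9) dV = ∫_{0}^{2π} ∫_{0}^{π/2} ∫_{0}^{4} (9) · ρ^2 sin(φ) dρ dφ dθ.

Inner (ρ): 192sin(φ).
Middle (φ): 192.
Outer (θ): 384π.

Therefore the triple integral equals 384π.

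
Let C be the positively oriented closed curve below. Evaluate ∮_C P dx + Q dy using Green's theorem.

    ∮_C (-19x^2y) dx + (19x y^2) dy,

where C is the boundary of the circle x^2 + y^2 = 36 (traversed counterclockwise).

Green's theorem converts the closed line integral into a double integral over the enclosed region D:

    ∮_C P dx + Q dy = ∬_D (∂Q/∂x - ∂P/∂y) dA.

Here P = -19x^2y, Q = 19x y^2, so

    ∂Q/∂x = 19y^2,    ∂P/∂y = -19x^2,
    ∂Q/∂x - ∂P/∂y = 19x^2 + 19y^2.

D is the region x^2 + y^2 ≤ 36. Evaluating the double integral:

In polar coordinates (x = r cos θ, y = r sin θ, dA = r dr dθ) the integrand becomes 19r^2, so

    ∬_D (19x^2 + 19y^2) dA = ∫_0^{2π} ∫_0^{6} (19r^2) · r dr dθ.

Inner (r from 0 to 6): 6156.
Outer (θ from 0 to 2π): 12312π.

Therefore ∮_C P dx + Q dy = 12312π.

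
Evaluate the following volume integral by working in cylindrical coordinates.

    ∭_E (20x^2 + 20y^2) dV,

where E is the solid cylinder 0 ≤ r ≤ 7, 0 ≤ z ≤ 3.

In cylindrical coordinates, x = r cos(θ), y = r sin(θ), z = z, and dV = r dr dθ dz.

The integrand becomes 20r^2, so

    ∭_E (20x^2 + 20y^2) dV = ∫_{0}^{2π} ∫_{0}^{7} ∫_{0}^{3} (20r^2) · r dz dr dθ.

Inner (z): 60r^3.
Middle (r from 0 to 7): 36015.
Outer (θ): 72030π.

Therefore the triple integral equals 72030π.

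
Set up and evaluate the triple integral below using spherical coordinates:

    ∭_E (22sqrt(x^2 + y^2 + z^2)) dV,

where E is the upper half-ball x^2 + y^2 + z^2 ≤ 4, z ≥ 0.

In spherical coordinates, x = ρ sin(φ) cos(θ), y = ρ sin(φ) sin(θ), z = ρ cos(φ), and dV = ρ^2 sin(φ) dρ dφ dθ.

The integrand becomes 22ρ, so

    ∭_E (22sqrt(x^2 + y^2 + z^2)) dV = ∫_{0}^{2π} ∫_{0}^{π/2} ∫_{0}^{2} (22ρ) · ρ^2 sin(φ) dρ dφ dθ.

Inner (ρ): 88sin(φ).
Middle (φ): 88.
Outer (θ): 176π.

Therefore the triple integral equals 176π.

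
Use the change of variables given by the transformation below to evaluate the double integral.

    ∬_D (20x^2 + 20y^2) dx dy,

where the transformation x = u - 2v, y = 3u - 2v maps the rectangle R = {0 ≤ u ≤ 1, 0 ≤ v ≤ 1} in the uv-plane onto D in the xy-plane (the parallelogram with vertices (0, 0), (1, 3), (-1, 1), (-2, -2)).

Compute the Jacobian determinant of (x, y) with respect to (u, v):

    ∂(x,y)/∂(u,v) = | 1  -2 | = (1)(-2) - (-2)(3) = 4.
                   | 3  -2 |

Its absolute value is |J| = 4 (the area scaling factor).

Substituting x = u - 2v, y = 3u - 2v into the integrand,

    20x^2 + 20y^2 → 200u^2 - 320u v + 160v^2,

so the integral becomes

    ∬_R (200u^2 - 320u v + 160v^2) · |J| du dv = ∫_0^1 ∫_0^1 (800u^2 - 1280u v + 640v^2) dv du.

Inner (v): 800u^2 - 640u + 640/3.
Outer (u): 160.

Therefore ∬_D (20x^2 + 20y^2) dx dy = 160.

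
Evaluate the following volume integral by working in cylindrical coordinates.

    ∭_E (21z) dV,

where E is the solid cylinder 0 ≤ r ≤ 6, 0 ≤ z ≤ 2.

In cylindrical coordinates, x = r cos(θ), y = r sin(θ), z = z, and dV = r dr dθ dz.

The integrand becomes 21z, so

    ∭_E (21z) dV = ∫_{0}^{2π} ∫_{0}^{6} ∫_{0}^{2} (21z) · r dz dr dθ.

Inner (z): 42r.
Middle (r from 0 to 6): 756.
Outer (θ): 1512π.

Therefore the triple integral equals 1512π.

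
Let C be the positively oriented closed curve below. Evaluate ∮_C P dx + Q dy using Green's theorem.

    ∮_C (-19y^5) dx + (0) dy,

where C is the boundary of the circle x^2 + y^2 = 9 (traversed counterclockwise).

Green's theorem converts the closed line integral into a double integral over the enclosed region D:

    ∮_C P dx + Q dy = ∬_D (∂Q/∂x - ∂P/∂y) dA.

Here P = -19y^5, Q = 0, so

    ∂Q/∂x = 0,    ∂P/∂y = -95y^4,
    ∂Q/∂x - ∂P/∂y = 95y^4.

D is the region x^2 + y^2 ≤ 9. Evaluating the double integral:

In polar coordinates (x = r cos θ, y = r sin θ, dA = r dr dθ) the integrand becomes 95r^4sin(θ)^4, so

    ∬_D (95y^4) dA = ∫_0^{2π} ∫_0^{3} (95r^4sin(θ)^4) · r dr dθ.

Inner (r from 0 to 3): 23085sin(θ)^4/2.
Outer (θ from 0 to 2π): 69255π/8.

Therefore ∮_C P dx + Q dy = 69255π/8.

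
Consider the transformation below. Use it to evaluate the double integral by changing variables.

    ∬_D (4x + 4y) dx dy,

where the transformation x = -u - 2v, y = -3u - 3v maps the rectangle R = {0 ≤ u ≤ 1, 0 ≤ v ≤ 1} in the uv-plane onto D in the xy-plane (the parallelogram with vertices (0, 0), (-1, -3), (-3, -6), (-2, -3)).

Compute the Jacobian determinant of (x, y) with respect to (u, v):

    ∂(x,y)/∂(u,v) = | -1  -2 | = (-1)(-3) - (-2)(-3) = -3.
                   | -3  -3 |

Its absolute value is |J| = 3 (the area scaling factor).

Substituting x = -u - 2v, y = -3u - 3v into the integrand,

    4x + 4y → -16u - 20v,

so the integral becomes

    ∬_R (-16u - 20v) · |J| du dv = ∫_0^1 ∫_0^1 (-48u - 60v) dv du.

Inner (v): -48u - 30.
Outer (u): -54.

Therefore ∬_D (4x + 4y) dx dy = -54.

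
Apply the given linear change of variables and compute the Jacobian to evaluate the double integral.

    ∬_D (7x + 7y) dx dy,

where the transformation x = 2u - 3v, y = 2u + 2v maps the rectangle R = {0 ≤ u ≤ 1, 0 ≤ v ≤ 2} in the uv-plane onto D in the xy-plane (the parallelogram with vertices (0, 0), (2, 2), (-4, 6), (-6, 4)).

Compute the Jacobian determinant of (x, y) with respect to (u, v):

    ∂(x,y)/∂(u,v) = | 2  -3 | = (2)(2) - (-3)(2) = 10.
                   | 2  2 |

Its absolute value is |J| = 10 (the area scaling factor).

Substituting x = 2u - 3v, y = 2u + 2v into the integrand,

    7x + 7y → 28u - 7v,

so the integral becomes

    ∬_R (28u - 7v) · |J| du dv = ∫_0^1 ∫_0^2 (280u - 70v) dv du.

Inner (v): 560u - 140.
Outer (u): 140.

Therefore ∬_D (7x + 7y) dx dy = 140.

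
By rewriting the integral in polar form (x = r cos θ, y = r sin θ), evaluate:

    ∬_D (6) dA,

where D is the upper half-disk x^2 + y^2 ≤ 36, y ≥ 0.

The region D is 0 ≤ r ≤ 6, 0 ≤ θ ≤ π in polar coordinates, where x = r cos(θ), y = r sin(θ), and dA = r dr dθ.

Under the substitution, the integrand becomes 6, so

    ∬_D (6) dA = ∫_{0}^{π} ∫_{0}^{6} (6) · r dr dθ.

Inner integral (in r): ∫_{0}^{6} (6) · r dr = 108.

Outer integral (in θ): ∫_{0}^{π} (108) dθ = 108π.

Therefore ∬_D (6) dA = 108π.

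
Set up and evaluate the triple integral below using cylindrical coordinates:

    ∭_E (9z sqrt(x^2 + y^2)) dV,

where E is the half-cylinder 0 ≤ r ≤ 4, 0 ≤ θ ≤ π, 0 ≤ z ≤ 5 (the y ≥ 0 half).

In cylindrical coordinates, x = r cos(θ), y = r sin(θ), z = z, and dV = r dr dθ dz.

The integrand becomes 9r z, so

    ∭_E (9z sqrt(x^2 + y^2)) dV = ∫_{0}^{π} ∫_{0}^{4} ∫_{0}^{5} (9r z) · r dz dr dθ.

Inner (z): 225r^2/2.
Middle (r from 0 to 4): 2400.
Outer (θ): 2400π.

Therefore the triple integral equals 2400π.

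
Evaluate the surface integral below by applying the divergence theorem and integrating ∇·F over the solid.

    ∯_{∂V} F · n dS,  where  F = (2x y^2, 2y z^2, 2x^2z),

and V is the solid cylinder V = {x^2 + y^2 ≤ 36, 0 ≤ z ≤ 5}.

By the divergence theorem,

    ∯_{∂V} F · n dS = ∭_V (∇ · F) dV.

Compute the divergence:
    ∇ · F = ∂F_x/∂x + ∂F_y/∂y + ∂F_z/∂z = 2y^2 + 2z^2 + 2x^2 = 2x^2 + 2y^2 + 2z^2.

In cylindrical coordinates, x = r cos(θ), y = r sin(θ), z = z, dV = r dr dθ dz, with 0 ≤ r ≤ 6, 0 ≤ θ ≤ 2π, 0 ≤ z ≤ 5.

The integrand, after substitution and multiplying by the volume element, becomes (2r^2 + 2z^2) · r, so

    ∭_V (∇·F) dV = ∫_0^{2π} ∫_0^{6} ∫_0^{5} (2r^2 + 2z^2) · r dz dr dθ.

Inner (z from 0 to 5): 10r (r^2 + 25/3).
Middle (r from 0 to 6): 4740.
Outer (θ from 0 to 2π): 9480π.

Therefore ∯_{∂V} F · n dS = 9480π.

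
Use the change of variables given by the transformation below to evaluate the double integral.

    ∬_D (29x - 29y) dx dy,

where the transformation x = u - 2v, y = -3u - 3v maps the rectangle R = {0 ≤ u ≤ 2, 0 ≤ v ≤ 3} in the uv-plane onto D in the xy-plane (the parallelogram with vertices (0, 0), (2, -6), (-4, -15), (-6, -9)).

Compute the Jacobian determinant of (x, y) with respect to (u, v):

    ∂(x,y)/∂(u,v) = | 1  -2 | = (1)(-3) - (-2)(-3) = -9.
                   | -3  -3 |

Its absolute value is |J| = 9 (the area scaling factor).

Substituting x = u - 2v, y = -3u - 3v into the integrand,

    29x - 29y → 116u + 29v,

so the integral becomes

    ∬_R (116u + 29v) · |J| du dv = ∫_0^2 ∫_0^3 (1044u + 261v) dv du.

Inner (v): 3132u + 2349/2.
Outer (u): 8613.

Therefore ∬_D (29x - 29y) dx dy = 8613.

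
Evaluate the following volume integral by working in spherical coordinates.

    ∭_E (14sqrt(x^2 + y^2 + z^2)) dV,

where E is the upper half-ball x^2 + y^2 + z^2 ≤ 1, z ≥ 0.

In spherical coordinates, x = ρ sin(φ) cos(θ), y = ρ sin(φ) sin(θ), z = ρ cos(φ), and dV = ρ^2 sin(φ) dρ dφ dθ.

The integrand becomes 14ρ, so

    ∭_E (14sqrt(x^2 + y^2 + z^2)) dV = ∫_{0}^{2π} ∫_{0}^{π/2} ∫_{0}^{1} (14ρ) · ρ^2 sin(φ) dρ dφ dθ.

Inner (ρ): 7sin(φ)/2.
Middle (φ): 7/2.
Outer (θ): 7π.

Therefore the triple integral equals 7π.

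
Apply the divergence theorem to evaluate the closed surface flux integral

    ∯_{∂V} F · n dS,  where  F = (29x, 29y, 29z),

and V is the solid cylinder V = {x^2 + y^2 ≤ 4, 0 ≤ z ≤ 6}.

By the divergence theorem,

    ∯_{∂V} F · n dS = ∭_V (∇ · F) dV.

Compute the divergence:
    ∇ · F = ∂F_x/∂x + ∂F_y/∂y + ∂F_z/∂z = 29 + 29 + 29 = 87.

In cylindrical coordinates, x = r cos(θ), y = r sin(θ), z = z, dV = r dr dθ dz, with 0 ≤ r ≤ 2, 0 ≤ θ ≤ 2π, 0 ≤ z ≤ 6.

The integrand, after substitution and multiplying by the volume element, becomes (87) · r, so

    ∭_V (∇·F) dV = ∫_0^{2π} ∫_0^{2} ∫_0^{6} (87) · r dz dr dθ.

Inner (z from 0 to 6): 522r.
Middle (r from 0 to 2): 1044.
Outer (θ from 0 to 2π): 2088π.

Therefore ∯_{∂V} F · n dS = 2088π.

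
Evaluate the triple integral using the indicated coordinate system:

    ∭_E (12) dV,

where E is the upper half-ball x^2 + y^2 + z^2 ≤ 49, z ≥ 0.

In spherical coordinates, x = ρ sin(φ) cos(θ), y = ρ sin(φ) sin(θ), z = ρ cos(φ), and dV = ρ^2 sin(φ) dρ dφ dθ.

The integrand becomes 12, so

    ∭_E (12) dV = ∫_{0}^{2π} ∫_{0}^{π/2} ∫_{0}^{7} (12) · ρ^2 sin(φ) dρ dφ dθ.

Inner (ρ): 1372sin(φ).
Middle (φ): 1372.
Outer (θ): 2744π.

Therefore the triple integral equals 2744π.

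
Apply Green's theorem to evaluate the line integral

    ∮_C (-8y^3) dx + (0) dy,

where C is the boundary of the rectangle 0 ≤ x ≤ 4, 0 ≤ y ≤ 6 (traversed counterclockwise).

Green's theorem converts the closed line integral into a double integral over the enclosed region D:

    ∮_C P dx + Q dy = ∬_D (∂Q/∂x - ∂P/∂y) dA.

Here P = -8y^3, Q = 0, so

    ∂Q/∂x = 0,    ∂P/∂y = -24y^2,
    ∂Q/∂x - ∂P/∂y = 24y^2.

D is the region 0 ≤ x ≤ 4, 0 ≤ y ≤ 6. Evaluating the double integral:

    ∬_D (24y^2) dA = ∫_0^{4} ∫_0^{6} (24y^2) dy dx.

Inner (y from 0 to 6): 1728.
Outer (x from 0 to 4): 6912.

Therefore ∮_C P dx + Q dy = 6912.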